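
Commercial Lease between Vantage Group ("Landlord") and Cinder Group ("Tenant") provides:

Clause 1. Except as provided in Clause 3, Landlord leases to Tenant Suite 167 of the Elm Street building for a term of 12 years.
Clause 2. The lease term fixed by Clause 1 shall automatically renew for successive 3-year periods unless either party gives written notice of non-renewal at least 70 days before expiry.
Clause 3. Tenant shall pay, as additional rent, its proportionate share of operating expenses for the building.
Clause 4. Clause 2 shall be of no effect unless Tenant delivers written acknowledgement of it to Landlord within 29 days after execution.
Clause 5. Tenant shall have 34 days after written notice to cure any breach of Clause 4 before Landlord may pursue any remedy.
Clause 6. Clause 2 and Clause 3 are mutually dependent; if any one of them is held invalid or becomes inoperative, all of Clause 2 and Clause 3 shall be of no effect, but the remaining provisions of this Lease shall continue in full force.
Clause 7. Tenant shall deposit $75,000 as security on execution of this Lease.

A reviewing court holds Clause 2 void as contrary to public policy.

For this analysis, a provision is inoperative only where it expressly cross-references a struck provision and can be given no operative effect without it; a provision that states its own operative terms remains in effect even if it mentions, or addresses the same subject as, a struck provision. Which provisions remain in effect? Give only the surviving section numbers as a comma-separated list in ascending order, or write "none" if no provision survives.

Clause 2 is struck. The only function of Clause 4 is the acknowledgement condition for Clause 2, so it cannot stand once Clause 2 is removed. The only function of Clause 5 is the cure period for breach of Clause 4, so it cannot stand once Clause 4 is removed. Clause 1 mentions Clause 3 but its own obligation stands independently of Clause 3, so Clause 1 is not affected. Clause 6 declares Clause 2 and Clause 3 mutually dependent; since one of them has fallen, all of them are of no effect. That brings down Clause 3 as well. The remainder continues in force under Clause 6. Clause 1, Clause 6, and Clause 7 remain in effect.

1, 6, 7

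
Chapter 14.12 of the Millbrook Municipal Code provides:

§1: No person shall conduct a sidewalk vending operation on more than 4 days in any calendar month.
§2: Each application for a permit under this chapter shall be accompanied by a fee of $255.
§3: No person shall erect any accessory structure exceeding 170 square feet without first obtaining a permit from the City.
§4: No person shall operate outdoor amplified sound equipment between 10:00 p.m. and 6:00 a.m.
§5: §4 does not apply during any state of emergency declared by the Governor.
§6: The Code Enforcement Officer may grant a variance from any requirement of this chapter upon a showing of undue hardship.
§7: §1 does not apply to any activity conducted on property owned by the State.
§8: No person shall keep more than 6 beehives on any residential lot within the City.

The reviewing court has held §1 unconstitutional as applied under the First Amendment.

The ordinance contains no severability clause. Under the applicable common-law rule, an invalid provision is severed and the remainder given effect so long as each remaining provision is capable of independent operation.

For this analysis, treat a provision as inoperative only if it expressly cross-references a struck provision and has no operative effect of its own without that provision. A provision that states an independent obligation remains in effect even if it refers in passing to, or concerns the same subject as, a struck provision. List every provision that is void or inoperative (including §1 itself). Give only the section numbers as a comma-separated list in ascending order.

1, 7

§1 is struck. §7 merely fixes the public-property exemption from §1; with §1 gone it has nothing to operate on and falls away. With no severability clause, the stated default rule severs what cannot stand and enforces each remaining provision that can operate on its own. §2, §3, §4, §5, §6, and §8 remain in effect.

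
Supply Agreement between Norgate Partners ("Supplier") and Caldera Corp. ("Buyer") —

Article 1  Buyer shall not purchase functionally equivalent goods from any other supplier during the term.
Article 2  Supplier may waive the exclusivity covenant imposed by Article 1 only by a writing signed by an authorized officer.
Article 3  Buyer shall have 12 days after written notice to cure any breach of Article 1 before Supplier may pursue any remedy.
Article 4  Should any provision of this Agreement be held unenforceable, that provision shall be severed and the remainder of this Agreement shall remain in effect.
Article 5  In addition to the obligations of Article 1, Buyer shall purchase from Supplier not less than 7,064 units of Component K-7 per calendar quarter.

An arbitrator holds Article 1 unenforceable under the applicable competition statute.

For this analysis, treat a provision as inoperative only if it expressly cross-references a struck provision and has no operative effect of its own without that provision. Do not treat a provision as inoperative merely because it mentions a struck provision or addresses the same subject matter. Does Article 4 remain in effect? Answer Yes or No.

Yes

Article 1 is struck. Article 2 merely fixes the waiver condition for Article 1; with Article 1 gone it has nothing to operate on and falls away. Article 3 operates only by reference to Article 1, so it falls with Article 1. Article 5 mentions Article 1 but its own obligation stands independently of Article 1, so Article 5 is not affected. Under the severability clause in Article 4, the remaining provisions continue in force. The provisions still in force are Article 4 and Article 5. Article 4 is among the surviving provisions, so the answer is yes.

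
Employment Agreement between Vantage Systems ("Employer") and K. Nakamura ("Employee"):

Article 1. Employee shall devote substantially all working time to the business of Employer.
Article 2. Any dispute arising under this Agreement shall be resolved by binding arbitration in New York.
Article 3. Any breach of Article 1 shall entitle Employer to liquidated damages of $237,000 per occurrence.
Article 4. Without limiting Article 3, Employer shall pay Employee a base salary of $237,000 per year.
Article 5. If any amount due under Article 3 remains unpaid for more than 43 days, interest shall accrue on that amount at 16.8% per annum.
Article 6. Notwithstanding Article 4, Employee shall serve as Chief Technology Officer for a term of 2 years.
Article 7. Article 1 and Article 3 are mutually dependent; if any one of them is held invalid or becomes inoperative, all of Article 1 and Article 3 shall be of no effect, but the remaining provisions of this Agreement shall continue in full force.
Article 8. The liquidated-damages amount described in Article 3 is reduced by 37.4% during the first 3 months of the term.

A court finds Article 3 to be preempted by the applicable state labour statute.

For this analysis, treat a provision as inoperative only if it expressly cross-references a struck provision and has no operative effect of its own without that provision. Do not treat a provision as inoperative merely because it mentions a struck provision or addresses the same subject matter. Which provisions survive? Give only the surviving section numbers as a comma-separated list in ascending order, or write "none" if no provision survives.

2, 4, 6, 7

Article 3 is struck. Article 5 has no operative effect of its own apart from Article 3 and is therefore inoperative. The whole of Article 8 is the introductory reduction to the liquidated-damages amount, defined by reference to Article 3, so Article 8 cannot stand once Article 3 is removed. Article 4 mentions Article 3 but its own obligation stands independently of Article 3, so Article 4 is not affected. Article 7 declares Article 1 and Article 3 mutually dependent; since one of them has fallen, all of them are of no effect. That brings down Article 1 as well. The remainder continues in force under Article 7. That leaves Article 2, Article 4, Article 6, and Article 7 in effect.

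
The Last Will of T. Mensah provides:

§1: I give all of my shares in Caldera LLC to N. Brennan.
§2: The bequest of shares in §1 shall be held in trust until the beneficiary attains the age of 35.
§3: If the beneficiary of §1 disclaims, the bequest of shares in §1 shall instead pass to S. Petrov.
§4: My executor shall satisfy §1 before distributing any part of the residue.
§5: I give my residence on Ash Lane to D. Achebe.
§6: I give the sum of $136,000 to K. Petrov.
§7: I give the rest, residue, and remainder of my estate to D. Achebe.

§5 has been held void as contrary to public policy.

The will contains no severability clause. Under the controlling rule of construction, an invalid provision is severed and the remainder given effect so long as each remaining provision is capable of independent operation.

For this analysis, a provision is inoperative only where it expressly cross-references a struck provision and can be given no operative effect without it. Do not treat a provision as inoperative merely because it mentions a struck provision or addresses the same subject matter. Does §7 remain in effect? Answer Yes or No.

Yes

§5 is struck. Nothing else in the will is defined by reference to §5. Under the stated default rule, only provisions that cannot operate independently fall away; the rest are enforced. The provisions still in force are §1, §2, §3, §4, §6, and §7. §7 is among the surviving provisions, so the answer is yes.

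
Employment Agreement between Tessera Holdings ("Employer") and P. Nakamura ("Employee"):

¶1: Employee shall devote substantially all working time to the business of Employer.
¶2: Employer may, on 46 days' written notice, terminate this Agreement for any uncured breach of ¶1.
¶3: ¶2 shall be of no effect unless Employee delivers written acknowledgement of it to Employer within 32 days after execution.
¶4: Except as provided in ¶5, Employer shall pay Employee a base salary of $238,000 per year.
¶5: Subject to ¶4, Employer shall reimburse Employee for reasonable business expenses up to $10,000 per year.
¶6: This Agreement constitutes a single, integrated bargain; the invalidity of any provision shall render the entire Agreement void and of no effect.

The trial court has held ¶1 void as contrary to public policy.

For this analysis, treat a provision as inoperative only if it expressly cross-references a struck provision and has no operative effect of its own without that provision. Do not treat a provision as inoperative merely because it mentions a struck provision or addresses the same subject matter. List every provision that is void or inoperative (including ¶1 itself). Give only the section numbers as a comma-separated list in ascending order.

¶1 is struck. ¶2 merely fixes the termination right for breach of ¶1; with ¶1 gone it has nothing to operate on and falls away. The only function of ¶3 is the acknowledgement condition for ¶2, so it cannot stand once ¶2 is removed. ¶6 provides that the Agreement is not severable, so the invalidity of any one provision voids the entire Agreement. No provision of the Agreement survives.

1, 2, 3, 4, 5, 6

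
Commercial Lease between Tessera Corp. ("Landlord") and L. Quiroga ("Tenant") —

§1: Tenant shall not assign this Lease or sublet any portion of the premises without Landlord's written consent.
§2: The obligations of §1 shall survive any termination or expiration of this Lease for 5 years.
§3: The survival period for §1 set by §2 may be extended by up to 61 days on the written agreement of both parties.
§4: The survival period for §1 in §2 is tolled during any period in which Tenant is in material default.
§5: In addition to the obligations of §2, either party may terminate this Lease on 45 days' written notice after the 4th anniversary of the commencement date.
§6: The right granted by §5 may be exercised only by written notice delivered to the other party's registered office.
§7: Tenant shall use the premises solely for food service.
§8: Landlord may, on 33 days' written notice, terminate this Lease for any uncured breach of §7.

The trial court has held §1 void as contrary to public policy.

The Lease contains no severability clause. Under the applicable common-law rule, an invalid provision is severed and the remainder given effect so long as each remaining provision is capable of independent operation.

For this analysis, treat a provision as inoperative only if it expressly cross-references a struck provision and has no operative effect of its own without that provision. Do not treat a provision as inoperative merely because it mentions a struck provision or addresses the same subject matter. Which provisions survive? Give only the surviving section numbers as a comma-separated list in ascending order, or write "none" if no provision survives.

5, 6, 7, 8

§1 is struck. The only function of §2 is the survival period for §1, so it cannot stand once §1 is removed. §3 does nothing except set the extension of the survival period for §1 by reference to §2; with §2 gone it has no independent effect and is inoperative. The whole of §4 is the tolling of the survival period for §1, defined by reference to §2, so §4 cannot stand once §2 is removed. Although §5 refers to §2, its operative terms do not depend on §2, so it remains in effect. With no severability clause, the stated default rule severs what cannot stand and enforces each remaining provision that can operate on its own. §5, §6, §7, and §8 remain in effect.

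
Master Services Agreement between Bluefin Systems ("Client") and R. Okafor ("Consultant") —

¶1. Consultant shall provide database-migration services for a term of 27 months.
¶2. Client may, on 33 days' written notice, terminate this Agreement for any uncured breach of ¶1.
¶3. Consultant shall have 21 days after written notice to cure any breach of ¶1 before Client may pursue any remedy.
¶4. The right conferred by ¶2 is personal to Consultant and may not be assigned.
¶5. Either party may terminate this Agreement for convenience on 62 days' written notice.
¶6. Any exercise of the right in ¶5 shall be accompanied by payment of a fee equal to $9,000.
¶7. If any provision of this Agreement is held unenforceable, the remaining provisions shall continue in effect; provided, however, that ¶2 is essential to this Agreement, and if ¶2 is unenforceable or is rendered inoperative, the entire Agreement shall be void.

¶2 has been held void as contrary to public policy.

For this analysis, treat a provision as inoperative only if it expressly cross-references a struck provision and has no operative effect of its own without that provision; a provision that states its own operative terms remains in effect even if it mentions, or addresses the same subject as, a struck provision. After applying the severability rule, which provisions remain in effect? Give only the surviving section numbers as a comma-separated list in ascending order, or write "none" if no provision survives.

none

¶2 is struck. ¶4 merely fixes the non-assignment of ¶2; with ¶2 gone it has nothing to operate on and falls away. ¶7 makes ¶2 an essential term, and ¶2 is the provision held invalid; under ¶7, the entire Agreement is therefore void. No provision of the Agreement survives.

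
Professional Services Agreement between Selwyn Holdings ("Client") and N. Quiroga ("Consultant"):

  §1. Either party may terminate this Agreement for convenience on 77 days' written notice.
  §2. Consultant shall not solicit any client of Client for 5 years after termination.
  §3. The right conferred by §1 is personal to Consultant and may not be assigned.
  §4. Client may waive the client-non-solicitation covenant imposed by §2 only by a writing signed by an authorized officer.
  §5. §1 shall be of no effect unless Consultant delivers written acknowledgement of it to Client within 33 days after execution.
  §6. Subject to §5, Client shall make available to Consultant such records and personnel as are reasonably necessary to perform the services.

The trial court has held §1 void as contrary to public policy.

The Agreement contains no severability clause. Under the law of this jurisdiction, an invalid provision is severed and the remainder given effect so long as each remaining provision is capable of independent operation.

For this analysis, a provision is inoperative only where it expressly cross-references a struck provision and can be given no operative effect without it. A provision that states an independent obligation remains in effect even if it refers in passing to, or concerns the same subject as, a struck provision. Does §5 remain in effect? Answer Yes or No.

No

§1 is struck. §3 has no operative effect of its own apart from §1 and is therefore inoperative. §5 has no operative effect of its own apart from §1 and is therefore inoperative. §6 mentions §5 but its own obligation stands independently of §5, so §6 is not affected. With no severability clause, the stated default rule severs what cannot stand and enforces each remaining provision that can operate on its own. §2, §4, and §6 remain in effect. §5 is among the inoperative provisions, so the answer is no.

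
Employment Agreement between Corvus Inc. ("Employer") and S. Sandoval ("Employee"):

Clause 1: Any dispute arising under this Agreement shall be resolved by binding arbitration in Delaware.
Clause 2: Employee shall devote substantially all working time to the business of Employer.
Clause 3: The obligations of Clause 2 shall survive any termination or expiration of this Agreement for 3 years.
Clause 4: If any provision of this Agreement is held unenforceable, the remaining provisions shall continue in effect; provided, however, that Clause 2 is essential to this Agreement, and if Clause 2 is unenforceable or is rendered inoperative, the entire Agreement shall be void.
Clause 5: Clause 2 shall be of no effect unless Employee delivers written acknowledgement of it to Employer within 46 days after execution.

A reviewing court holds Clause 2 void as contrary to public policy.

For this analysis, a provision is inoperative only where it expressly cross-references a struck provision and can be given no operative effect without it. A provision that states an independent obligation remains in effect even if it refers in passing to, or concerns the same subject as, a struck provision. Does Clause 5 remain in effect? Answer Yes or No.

Clause 2 is struck. Clause 3 operates only by reference to Clause 2, so it falls with Clause 2. Clause 5 operates only by reference to Clause 2, so it falls with Clause 2. Clause 4 makes Clause 2 an essential term, and Clause 2 is the provision held invalid; under Clause 4, the entire Agreement is therefore void. No provision of the Agreement survives. Clause 5 is among the inoperative provisions, so the answer is no.

No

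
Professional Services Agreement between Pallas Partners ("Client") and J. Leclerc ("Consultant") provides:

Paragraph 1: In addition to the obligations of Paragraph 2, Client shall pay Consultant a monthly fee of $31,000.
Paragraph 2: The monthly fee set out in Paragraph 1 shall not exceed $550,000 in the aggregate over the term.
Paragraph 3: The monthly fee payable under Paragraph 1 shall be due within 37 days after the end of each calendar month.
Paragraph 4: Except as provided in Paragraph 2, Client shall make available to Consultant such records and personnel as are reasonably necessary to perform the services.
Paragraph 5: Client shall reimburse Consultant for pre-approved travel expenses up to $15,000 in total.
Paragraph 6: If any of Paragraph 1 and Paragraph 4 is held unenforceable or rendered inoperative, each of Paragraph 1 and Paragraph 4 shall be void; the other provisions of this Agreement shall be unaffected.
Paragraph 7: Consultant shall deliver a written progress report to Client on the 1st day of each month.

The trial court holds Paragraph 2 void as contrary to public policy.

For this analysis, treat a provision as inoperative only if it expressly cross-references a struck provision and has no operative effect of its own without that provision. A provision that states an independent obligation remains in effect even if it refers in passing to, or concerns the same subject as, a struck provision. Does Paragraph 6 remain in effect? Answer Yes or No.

Paragraph 2 is struck. Although Paragraph 4 refers to Paragraph 2, its operative terms do not depend on Paragraph 2, so it remains in effect. Although Paragraph 1 refers to Paragraph 2, its operative terms do not depend on Paragraph 2, so it remains in effect. No other provision's operative terms depend on Paragraph 2. Paragraph 6 ties Paragraph 1 and Paragraph 4 together, but none of those is affected here; the remaining provisions continue in force under Paragraph 6. The provisions still in force are Paragraph 1, Paragraph 3, Paragraph 4, Paragraph 5, Paragraph 6, and Paragraph 7. Paragraph 6 is among the surviving provisions, so the answer is yes.

Yes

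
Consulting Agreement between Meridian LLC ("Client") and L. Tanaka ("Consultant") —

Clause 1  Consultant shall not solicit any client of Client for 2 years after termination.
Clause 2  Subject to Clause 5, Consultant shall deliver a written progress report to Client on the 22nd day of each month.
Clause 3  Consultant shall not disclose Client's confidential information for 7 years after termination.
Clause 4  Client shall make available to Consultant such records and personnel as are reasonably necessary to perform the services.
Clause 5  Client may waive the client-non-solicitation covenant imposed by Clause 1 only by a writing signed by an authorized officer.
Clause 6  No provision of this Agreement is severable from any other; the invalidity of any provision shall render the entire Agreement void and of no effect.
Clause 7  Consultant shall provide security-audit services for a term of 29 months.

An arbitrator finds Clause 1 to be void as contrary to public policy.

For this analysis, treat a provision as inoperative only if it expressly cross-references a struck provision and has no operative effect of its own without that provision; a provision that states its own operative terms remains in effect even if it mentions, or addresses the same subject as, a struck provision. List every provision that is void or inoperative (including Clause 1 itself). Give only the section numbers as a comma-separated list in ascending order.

Clause 1 is struck. Clause 5 operates only by reference to Clause 1, so it falls with Clause 1. Clause 6 provides that the Agreement is not severable, so the invalidity of any one provision voids the entire Agreement. No provision of the Agreement survives.

1, 2, 3, 4, 5, 6, 7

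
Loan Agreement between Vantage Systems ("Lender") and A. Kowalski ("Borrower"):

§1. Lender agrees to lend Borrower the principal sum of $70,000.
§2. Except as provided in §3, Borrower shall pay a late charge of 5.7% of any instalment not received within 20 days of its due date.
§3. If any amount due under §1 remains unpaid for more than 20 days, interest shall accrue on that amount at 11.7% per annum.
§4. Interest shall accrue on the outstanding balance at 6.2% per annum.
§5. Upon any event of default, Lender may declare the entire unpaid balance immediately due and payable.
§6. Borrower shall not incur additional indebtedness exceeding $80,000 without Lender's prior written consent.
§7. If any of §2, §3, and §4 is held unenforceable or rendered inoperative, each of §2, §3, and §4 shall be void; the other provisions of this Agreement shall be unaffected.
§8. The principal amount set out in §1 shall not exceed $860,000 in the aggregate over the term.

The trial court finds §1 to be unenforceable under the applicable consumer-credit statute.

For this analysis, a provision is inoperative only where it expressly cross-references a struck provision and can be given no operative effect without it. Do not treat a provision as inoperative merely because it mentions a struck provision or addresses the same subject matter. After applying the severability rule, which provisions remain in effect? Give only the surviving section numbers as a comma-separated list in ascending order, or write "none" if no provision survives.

5, 6, 7

§1 is struck. The whole of §3 is the default interest on the principal amount, defined by reference to §1, so §3 cannot stand once §1 is removed. §8 operates only by reference to §1, so it falls with §1. §7 declares §2, §3, and §4 mutually dependent; since one of them has fallen, all of them are of no effect. That brings down §2 and §4 as well. The remainder continues in force under §7. §5, §6, and §7 remain in effect.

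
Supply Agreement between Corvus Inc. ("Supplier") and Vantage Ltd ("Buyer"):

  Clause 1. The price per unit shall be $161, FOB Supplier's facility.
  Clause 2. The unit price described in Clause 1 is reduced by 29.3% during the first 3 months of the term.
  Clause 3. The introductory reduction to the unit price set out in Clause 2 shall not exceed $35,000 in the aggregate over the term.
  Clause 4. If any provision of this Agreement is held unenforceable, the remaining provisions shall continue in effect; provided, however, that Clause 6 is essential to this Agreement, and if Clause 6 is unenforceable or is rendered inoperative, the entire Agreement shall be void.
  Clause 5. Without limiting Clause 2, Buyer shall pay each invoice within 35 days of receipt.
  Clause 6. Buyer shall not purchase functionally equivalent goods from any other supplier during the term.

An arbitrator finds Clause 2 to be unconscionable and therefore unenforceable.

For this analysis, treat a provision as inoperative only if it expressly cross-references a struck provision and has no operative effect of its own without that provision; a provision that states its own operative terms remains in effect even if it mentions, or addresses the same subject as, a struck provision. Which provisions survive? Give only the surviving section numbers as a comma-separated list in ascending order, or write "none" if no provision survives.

1, 4, 5, 6

Clause 2 is struck. Clause 3 has no operative effect of its own apart from Clause 2 and is therefore inoperative. Although Clause 5 refers to Clause 2, its operative terms do not depend on Clause 2, so it remains in effect. Clause 4 makes Clause 6 an essential term, but Clause 6 is unaffected, so the severability proviso in Clause 4 preserves the remaining provisions. The provisions still in force are Clause 1, Clause 4, Clause 5, and Clause 6.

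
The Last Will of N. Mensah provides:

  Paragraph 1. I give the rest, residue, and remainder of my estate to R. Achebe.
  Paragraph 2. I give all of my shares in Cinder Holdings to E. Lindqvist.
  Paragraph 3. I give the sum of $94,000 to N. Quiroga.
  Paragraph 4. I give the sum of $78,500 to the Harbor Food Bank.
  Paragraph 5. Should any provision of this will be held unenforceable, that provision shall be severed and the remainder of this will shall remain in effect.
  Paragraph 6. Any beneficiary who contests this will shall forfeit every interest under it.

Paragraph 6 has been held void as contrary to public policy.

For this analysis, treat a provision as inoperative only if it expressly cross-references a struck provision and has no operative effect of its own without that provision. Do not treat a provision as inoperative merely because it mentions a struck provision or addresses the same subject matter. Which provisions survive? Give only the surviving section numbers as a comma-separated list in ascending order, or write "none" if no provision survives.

1, 2, 3, 4, 5

Paragraph 6 is struck. Nothing else in the will is defined by reference to Paragraph 6. Under the severability clause in Paragraph 5, the remaining provisions continue in force. Paragraph 1, Paragraph 2, Paragraph 3, Paragraph 4, and Paragraph 5 remain in effect.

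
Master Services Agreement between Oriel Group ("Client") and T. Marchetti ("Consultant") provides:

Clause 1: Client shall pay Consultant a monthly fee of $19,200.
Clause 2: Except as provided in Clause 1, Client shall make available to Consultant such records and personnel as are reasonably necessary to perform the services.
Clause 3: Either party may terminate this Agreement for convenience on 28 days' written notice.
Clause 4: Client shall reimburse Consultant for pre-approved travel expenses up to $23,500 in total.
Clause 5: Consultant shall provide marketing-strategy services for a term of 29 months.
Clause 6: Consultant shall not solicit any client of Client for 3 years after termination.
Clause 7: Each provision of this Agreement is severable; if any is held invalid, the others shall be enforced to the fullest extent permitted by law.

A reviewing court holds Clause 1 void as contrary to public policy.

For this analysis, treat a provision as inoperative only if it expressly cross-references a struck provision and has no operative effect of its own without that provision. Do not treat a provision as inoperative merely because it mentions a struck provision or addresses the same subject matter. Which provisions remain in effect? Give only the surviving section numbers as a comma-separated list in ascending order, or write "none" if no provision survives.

Clause 1 is struck. Clause 2 mentions Clause 1 but its own obligation stands independently of Clause 1, so Clause 2 is not affected. Nothing else in the Agreement is defined by reference to Clause 1. Clause 7 is a severability clause and preserves every provision that can still be given independent effect. Clause 2, Clause 3, Clause 4, Clause 5, Clause 6, and Clause 7 remain in effect.

2, 3, 4, 5, 6, 7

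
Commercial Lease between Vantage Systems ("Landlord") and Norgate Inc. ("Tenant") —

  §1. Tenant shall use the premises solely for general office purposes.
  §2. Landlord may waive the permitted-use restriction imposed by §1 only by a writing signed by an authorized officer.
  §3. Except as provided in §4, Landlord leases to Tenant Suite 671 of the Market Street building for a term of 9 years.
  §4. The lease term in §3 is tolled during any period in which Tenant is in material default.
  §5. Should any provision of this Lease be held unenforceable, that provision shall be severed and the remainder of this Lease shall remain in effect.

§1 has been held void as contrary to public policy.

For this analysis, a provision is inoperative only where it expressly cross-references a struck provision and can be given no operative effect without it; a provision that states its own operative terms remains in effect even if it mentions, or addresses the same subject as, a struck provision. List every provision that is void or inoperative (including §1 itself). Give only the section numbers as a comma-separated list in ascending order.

§1 is struck. §2 merely fixes the waiver condition for §1; with §1 gone it has nothing to operate on and falls away. §5 is a severability clause and preserves every provision that can still be given independent effect. §3, §4, and §5 remain in effect.

1, 2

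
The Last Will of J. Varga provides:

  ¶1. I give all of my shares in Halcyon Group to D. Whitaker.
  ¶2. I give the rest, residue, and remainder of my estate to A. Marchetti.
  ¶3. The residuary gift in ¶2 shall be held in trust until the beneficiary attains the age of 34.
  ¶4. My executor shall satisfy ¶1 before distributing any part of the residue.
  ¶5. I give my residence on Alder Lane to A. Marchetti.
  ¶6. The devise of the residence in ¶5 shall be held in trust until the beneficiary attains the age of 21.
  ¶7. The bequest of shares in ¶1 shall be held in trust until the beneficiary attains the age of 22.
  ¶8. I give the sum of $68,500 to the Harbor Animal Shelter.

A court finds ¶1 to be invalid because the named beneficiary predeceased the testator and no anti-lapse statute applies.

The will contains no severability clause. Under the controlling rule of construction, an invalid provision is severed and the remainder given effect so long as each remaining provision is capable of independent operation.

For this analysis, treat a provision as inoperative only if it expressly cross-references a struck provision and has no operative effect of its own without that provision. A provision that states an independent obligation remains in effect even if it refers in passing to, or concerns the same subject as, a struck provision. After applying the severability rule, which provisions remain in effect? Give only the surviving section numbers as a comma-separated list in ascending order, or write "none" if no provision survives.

¶1 is struck. ¶4 operates only by reference to ¶1, so it falls with ¶1. ¶7 merely fixes the trust for ¶1; with ¶1 gone it has nothing to operate on and falls away. With no severability clause, the stated default rule severs what cannot stand and enforces each remaining provision that can operate on its own. The provisions still in force are ¶2, ¶3, ¶5, ¶6, and ¶8.

2, 3, 5, 6, 8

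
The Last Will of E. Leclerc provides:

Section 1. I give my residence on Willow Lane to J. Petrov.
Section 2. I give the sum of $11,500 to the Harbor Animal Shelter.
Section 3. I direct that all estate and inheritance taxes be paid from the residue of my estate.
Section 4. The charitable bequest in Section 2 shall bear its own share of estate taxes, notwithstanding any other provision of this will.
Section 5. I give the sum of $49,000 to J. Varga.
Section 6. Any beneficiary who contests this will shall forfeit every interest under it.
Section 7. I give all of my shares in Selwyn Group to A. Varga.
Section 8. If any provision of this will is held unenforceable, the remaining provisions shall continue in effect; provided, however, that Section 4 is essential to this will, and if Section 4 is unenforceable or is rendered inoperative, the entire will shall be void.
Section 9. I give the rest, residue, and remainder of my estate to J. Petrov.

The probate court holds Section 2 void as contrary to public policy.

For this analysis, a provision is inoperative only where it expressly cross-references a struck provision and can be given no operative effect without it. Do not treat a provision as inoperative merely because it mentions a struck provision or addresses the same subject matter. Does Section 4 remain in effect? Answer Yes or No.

No

Section 2 is struck. Section 4 merely fixes the tax charge on Section 2; with Section 2 gone it has nothing to operate on and falls away. Section 8 makes Section 4 an essential term, and Section 4 has been rendered inoperative by the cascade; under Section 8, the entire will is therefore void. No provision of the will survives. Section 4 is among the inoperative provisions, so the answer is no.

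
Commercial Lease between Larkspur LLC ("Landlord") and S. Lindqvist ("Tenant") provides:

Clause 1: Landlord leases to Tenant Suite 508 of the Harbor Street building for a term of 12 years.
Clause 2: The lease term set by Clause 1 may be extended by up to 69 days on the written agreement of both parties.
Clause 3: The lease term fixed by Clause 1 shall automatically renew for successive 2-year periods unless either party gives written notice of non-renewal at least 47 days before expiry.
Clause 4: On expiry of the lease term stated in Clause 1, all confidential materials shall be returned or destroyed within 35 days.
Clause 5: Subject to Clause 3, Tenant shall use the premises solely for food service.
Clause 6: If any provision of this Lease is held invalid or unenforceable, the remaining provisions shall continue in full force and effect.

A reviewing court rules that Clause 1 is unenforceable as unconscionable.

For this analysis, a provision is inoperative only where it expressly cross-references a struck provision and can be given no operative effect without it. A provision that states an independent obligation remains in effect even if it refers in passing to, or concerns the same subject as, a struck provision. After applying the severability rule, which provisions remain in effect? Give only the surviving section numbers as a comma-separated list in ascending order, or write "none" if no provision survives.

Clause 1 is struck. Clause 2 does nothing except set the extension of the lease term by reference to Clause 1; with Clause 1 gone it has no independent effect and is inoperative. Clause 3 does nothing except set the renewal of the lease term by reference to Clause 1; with Clause 1 gone it has no independent effect and is inoperative. Clause 4 operates only by reference to Clause 1, so it falls with Clause 1. Although Clause 5 refers to Clause 3, its operative terms do not depend on Clause 3, so it remains in effect. Under the severability clause in Clause 6, the remaining provisions continue in force. Clause 5 and Clause 6 remain in effect.

5, 6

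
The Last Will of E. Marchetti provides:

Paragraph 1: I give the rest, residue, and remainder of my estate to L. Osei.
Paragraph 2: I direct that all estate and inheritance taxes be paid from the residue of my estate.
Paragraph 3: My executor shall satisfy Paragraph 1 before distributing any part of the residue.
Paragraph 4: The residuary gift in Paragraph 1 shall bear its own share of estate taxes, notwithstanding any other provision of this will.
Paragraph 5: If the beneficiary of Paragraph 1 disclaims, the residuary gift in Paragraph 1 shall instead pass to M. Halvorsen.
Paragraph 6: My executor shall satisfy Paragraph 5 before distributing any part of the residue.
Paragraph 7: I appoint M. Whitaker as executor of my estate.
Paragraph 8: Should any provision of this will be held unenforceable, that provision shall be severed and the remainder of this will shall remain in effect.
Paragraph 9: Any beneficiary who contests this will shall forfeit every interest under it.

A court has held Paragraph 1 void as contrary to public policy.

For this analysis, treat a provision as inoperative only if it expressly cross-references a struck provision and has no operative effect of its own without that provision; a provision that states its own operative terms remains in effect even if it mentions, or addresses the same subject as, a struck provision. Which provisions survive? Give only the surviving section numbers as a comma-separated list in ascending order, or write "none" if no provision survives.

2, 7, 8, 9

Paragraph 1 is struck. Paragraph 3 operates only by reference to Paragraph 1, so it falls with Paragraph 1. Paragraph 4 has no operative effect of its own apart from Paragraph 1 and is therefore inoperative. Paragraph 5 has no operative effect of its own apart from Paragraph 1 and is therefore inoperative. Paragraph 6 merely fixes the priority direction for Paragraph 5; with Paragraph 5 gone it has nothing to operate on and falls away. Paragraph 8 is a severability clause and preserves every provision that can still be given independent effect. Paragraph 2, Paragraph 7, Paragraph 8, and Paragraph 9 remain in effect.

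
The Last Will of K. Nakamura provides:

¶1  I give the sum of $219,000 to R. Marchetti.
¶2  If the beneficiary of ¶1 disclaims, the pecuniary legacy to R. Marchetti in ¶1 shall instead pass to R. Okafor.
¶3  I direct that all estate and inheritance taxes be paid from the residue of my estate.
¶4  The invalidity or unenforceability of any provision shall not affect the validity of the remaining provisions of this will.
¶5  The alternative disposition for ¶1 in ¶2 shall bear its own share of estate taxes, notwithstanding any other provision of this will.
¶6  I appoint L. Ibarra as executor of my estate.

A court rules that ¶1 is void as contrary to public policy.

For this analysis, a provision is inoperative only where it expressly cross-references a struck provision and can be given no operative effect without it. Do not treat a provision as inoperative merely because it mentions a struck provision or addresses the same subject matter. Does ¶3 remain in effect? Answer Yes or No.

¶1 is struck. The only function of ¶2 is the alternative disposition for ¶1, so it cannot stand once ¶1 is removed. ¶5 merely fixes the tax charge on ¶2; with ¶2 gone it has nothing to operate on and falls away. Under the severability clause in ¶4, the remaining provisions continue in force. That leaves ¶3, ¶4, and ¶6 in effect. ¶3 is among the surviving provisions, so the answer is yes.

Yes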